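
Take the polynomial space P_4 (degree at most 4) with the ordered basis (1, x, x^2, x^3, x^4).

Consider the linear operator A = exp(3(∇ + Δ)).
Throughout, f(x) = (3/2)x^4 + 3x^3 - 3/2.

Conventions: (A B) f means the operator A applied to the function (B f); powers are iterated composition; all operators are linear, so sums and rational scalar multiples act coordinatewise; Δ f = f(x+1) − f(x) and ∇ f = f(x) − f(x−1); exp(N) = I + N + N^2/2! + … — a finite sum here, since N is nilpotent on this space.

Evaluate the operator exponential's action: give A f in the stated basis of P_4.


order-1 term: 36x^3 + 54x^2 + 36x + 18
order-2 term: 324x^2 + 324x + 216
order-3 term: 1296x + 648
order-4 term: 1944
the series for exp(3(∇ + Δ)) f terminates at order 4
exp(3(∇ + Δ)) f = (3/2)x^4 + 39x^3 + 378x^2 + 1656x + 5649/2

g(x) = (3/2)x^4 + 39x^3 + 378x^2 + 1656x + 5649/2


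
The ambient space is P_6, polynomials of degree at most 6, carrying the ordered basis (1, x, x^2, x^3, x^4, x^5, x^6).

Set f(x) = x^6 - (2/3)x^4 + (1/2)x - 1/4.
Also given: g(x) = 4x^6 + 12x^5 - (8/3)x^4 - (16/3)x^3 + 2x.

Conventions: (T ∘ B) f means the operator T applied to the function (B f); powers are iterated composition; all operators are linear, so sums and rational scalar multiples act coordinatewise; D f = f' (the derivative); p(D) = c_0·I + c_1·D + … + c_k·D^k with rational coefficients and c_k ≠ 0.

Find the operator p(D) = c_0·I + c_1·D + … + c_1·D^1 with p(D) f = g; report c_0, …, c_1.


D^0 f = x^6 - (2/3)x^4 + (1/2)x - 1/4
D^1 f = 6x^5 - (8/3)x^3 + 1/2
matching coefficients of g against c_0 f + c_1 Df + … from the top degree down determines the c_i
solution: c_0 = 4, c_1 = 2

p(D) = 4·I + 2·D, i.e. c_0 = 4, c_1 = 2


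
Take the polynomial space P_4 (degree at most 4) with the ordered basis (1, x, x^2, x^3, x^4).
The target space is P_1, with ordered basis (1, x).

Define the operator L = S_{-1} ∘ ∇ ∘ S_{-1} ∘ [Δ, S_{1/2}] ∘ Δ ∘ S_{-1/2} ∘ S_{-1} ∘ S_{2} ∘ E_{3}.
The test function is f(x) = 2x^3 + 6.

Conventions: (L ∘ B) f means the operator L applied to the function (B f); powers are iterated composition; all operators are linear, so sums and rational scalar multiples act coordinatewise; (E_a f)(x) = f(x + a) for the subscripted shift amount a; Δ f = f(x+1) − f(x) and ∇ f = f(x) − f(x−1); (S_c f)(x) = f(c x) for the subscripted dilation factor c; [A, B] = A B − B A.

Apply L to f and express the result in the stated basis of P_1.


E_{3} f = 2x^3 + 18x^2 + 54x + 60
S_{2} E_{3} f = 16x^3 + 72x^2 + 108x + 60
S_{-1} S_{2} E_{3} f = -16x^3 + 72x^2 - 108x + 60
S_{-1/2} S_{-1} S_{2} E_{3} f = 2x^3 + 18x^2 + 54x + 60
Δ (S_{-1/2} ∘ S_{-1} ∘ S_{2} ∘ E_{3}) f = 6x^2 + 42x + 74
S_{1/2} Δ (S_{-1/2} ∘ S_{-1} ∘ S_{2} ∘ E_{3}) f = (3/2)x^2 + 21x + 74
Δ S_{1/2} Δ (S_{-1/2} ∘ S_{-1} ∘ S_{2} ∘ E_{3}) f = 3x + 45/2
Δ Δ (S_{-1/2} ∘ S_{-1} ∘ S_{2} ∘ E_{3}) f = 12x + 48
S_{1/2} Δ Δ (S_{-1/2} ∘ S_{-1} ∘ S_{2} ∘ E_{3}) f = 6x + 48
[Δ, S_{1/2}] Δ (S_{-1/2} ∘ S_{-1} ∘ S_{2} ∘ E_{3}) f = -3x - 51/2
S_{-1} [Δ, S_{1/2}] Δ (S_{-1/2} ∘ S_{-1} ∘ S_{2} ∘ E_{3}) f = 3x - 51/2
∇ S_{-1} [Δ, S_{1/2}] Δ (S_{-1/2} ∘ S_{-1} ∘ S_{2} ∘ E_{3}) f = 3
S_{-1} ∇ S_{-1} [Δ, S_{1/2}] Δ (S_{-1/2} ∘ S_{-1} ∘ S_{2} ∘ E_{3}) f = 3

the result is g(x) = 3


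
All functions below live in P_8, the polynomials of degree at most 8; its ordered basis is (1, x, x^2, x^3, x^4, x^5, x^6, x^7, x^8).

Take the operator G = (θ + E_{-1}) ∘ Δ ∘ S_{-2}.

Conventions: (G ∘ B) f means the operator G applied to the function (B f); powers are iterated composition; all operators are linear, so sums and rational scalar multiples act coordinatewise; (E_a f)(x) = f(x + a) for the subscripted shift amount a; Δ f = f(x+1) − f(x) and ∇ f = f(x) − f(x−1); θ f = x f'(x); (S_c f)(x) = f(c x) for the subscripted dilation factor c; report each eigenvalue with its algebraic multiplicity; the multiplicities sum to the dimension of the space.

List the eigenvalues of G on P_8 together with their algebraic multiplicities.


image of 1: 0
image of x: -2
image of x^2: 16x - 4
image of x^3: -72x^2 - 8
image of x^4: 256x^3 + 96x^2 + 128x - 16
image of x^5: -800x^4 - 640x^3 - 960x^2 - 32
image of x^6: 2304x^5 + 2880x^4 + 5120x^3 + 960x^2 + 768x - 64
image of x^7: -6272x^6 - 10752x^5 - 22400x^4 - 8960x^3 - 8064x^2 - 128
image of x^8: 16384x^7 + 35840x^6 + 86016x^5 + 53760x^4 + 57344x^3 + 7168x^2 + 4096x - 256
the matrix is upper triangular; its diagonal is (0, 0, 0, 0, 0, 0, 0, 0, 0)
for a triangular matrix the eigenvalues are the diagonal entries, with algebraic multiplicity their repetition count

λ = 0 (multiplicity 9)


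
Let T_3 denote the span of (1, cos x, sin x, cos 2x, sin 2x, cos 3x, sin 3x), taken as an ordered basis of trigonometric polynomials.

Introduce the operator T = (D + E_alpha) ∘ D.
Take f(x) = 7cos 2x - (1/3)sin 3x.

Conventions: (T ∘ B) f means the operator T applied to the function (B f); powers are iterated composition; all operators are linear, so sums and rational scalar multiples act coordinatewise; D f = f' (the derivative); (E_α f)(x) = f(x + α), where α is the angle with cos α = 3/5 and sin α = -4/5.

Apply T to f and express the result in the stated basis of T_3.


g(x) = -(364/25)cos 2x + (98/25)sin 2x + (117/125)cos 3x + (331/125)sin 3x

D f = -14sin 2x - cos 3x
D D f = -28cos 2x + 3sin 3x
E_alpha D f = (336/25)cos 2x + (98/25)sin 2x + (117/125)cos 3x - (44/125)sin 3x
(D + E_alpha) D f = -(364/25)cos 2x + (98/25)sin 2x + (117/125)cos 3x + (331/125)sin 3x


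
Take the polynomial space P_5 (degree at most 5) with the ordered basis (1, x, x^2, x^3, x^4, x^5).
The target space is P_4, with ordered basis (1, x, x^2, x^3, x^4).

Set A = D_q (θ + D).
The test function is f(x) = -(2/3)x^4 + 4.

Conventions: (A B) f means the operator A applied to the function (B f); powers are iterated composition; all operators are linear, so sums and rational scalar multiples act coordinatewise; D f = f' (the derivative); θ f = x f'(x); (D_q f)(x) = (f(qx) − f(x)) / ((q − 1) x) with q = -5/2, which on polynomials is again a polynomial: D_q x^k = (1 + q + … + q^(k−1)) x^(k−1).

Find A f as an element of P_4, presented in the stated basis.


θ f = -(8/3)x^4
D f = -(8/3)x^3
(θ + D) f = -(8/3)x^4 - (8/3)x^3
D_q (θ + D) f = 29x^3 - (38/3)x^2

the image equals g(x) = 29x^3 - (38/3)x^2


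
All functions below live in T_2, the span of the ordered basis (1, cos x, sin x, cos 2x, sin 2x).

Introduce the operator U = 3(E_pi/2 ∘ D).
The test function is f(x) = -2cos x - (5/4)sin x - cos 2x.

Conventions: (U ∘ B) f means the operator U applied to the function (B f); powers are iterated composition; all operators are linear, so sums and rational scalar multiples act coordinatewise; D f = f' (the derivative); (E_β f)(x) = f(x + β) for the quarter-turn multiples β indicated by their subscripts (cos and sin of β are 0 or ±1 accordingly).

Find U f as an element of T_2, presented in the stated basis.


the image equals g(x) = 6cos x + (15/4)sin x - 6sin 2x

D f = -(5/4)cos x + 2sin x + 2sin 2x
E_pi/2 D f = 2cos x + (5/4)sin x - 2sin 2x
(3(E_pi/2 ∘ D)) f = 6cos x + (15/4)sin x - 6sin 2x


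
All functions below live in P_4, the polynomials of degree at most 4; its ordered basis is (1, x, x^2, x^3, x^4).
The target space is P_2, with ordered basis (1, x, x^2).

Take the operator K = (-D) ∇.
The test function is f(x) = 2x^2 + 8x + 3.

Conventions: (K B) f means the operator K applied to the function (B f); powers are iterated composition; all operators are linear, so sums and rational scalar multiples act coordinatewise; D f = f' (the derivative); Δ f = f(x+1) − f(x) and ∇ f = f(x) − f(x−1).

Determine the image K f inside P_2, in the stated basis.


the result is g(x) = -4

∇ f = 4x + 6
D ∇ f = 4
(-D) ∇ f = -4


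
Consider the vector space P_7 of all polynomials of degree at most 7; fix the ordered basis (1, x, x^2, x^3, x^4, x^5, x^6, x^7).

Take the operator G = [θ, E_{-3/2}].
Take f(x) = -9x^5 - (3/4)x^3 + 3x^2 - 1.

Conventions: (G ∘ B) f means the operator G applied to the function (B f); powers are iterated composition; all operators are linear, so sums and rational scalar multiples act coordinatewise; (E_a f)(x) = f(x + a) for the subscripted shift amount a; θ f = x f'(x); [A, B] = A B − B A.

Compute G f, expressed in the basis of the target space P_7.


g(x) = -(135/2)x^4 + 405x^3 - (7317/8)x^2 + (7443/8)x - 5805/16

E_{-3/2} f = -9x^5 + (135/2)x^4 - (813/4)x^3 + (2481/8)x^2 - (1935/8)x + 613/8
θ E_{-3/2} f = -45x^5 + 270x^4 - (2439/4)x^3 + (2481/4)x^2 - (1935/8)x
θ f = -45x^5 - (9/4)x^3 + 6x^2
E_{-3/2} θ f = -45x^5 + (675/2)x^4 - (4059/4)x^3 + (12279/8)x^2 - (4689/4)x + 5805/16
[θ, E_{-3/2}] f = -(135/2)x^4 + 405x^3 - (7317/8)x^2 + (7443/8)x - 5805/16


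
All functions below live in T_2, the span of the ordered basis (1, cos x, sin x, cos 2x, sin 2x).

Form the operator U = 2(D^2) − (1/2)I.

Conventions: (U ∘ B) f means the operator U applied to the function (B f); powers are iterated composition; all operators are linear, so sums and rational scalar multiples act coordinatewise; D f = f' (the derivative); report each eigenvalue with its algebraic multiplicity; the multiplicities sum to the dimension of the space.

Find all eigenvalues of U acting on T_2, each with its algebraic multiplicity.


image of 1: -1/2
image of cos x: -(5/2)cos x
image of sin x: -(5/2)sin x
image of cos 2x: -(17/2)cos 2x
image of sin 2x: -(17/2)sin 2x
the matrix is diagonal; its diagonal is (-1/2, -5/2, -5/2, -17/2, -17/2)
for a triangular matrix the eigenvalues are the diagonal entries, with algebraic multiplicity their repetition count

λ = -17/2 (multiplicity 2), λ = -5/2 (multiplicity 2), λ = -1/2 (multiplicity 1)


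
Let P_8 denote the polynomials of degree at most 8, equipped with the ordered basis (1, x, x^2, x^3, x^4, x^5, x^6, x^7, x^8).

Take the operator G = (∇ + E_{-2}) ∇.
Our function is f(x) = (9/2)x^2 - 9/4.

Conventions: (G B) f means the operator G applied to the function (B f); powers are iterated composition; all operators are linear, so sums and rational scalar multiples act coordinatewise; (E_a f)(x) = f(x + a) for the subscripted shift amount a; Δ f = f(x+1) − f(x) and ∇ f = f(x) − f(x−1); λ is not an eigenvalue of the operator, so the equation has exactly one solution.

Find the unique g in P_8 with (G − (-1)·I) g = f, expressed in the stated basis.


write g with unknown coordinates in the stated basis and equate coefficients in (G − (-1)·I) g = f
solving from the highest basis element down gives g = (9/2)x^2 - 9x + 81/4
check: G g = 9x - 45/2
so G g − (-1)·g = (9/2)x^2 - 9/4 = f ✓

the image equals g(x) = (9/2)x^2 - 9x + 81/4


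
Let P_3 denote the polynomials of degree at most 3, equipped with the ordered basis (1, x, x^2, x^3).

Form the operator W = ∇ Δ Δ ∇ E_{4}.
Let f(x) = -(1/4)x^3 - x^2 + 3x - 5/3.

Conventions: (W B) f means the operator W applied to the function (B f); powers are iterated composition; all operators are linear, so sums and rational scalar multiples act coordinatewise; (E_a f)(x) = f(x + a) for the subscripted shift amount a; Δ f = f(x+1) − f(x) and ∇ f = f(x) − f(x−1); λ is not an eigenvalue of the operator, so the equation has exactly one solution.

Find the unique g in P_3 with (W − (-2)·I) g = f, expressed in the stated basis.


the result is g(x) = -(1/8)x^3 - (1/2)x^2 + (3/2)x - 5/6

write g with unknown coordinates in the stated basis and equate coefficients in (W − (-2)·I) g = f
solving from the highest basis element down gives g = -(1/8)x^3 - (1/2)x^2 + (3/2)x - 5/6
check: W g = 0
so W g − (-2)·g = -(1/4)x^3 - x^2 + 3x - 5/3 = f ✓


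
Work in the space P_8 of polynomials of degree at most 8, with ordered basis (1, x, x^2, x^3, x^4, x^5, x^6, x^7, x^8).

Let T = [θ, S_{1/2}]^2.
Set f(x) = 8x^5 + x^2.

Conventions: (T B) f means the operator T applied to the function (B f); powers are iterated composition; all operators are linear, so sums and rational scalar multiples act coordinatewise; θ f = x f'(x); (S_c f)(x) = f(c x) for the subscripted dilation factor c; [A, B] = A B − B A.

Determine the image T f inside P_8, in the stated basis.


g(x) = 0

S_{1/2} f = (1/4)x^5 + (1/4)x^2
θ S_{1/2} f = (5/4)x^5 + (1/2)x^2
θ f = 40x^5 + 2x^2
S_{1/2} θ f = (5/4)x^5 + (1/2)x^2
[θ, S_{1/2}] f = 0
S_{1/2} [θ, S_{1/2}] f = 0
θ S_{1/2} [θ, S_{1/2}] f = 0
θ [θ, S_{1/2}] f = 0
S_{1/2} θ [θ, S_{1/2}] f = 0
[θ, S_{1/2}] [θ, S_{1/2}] f = 0


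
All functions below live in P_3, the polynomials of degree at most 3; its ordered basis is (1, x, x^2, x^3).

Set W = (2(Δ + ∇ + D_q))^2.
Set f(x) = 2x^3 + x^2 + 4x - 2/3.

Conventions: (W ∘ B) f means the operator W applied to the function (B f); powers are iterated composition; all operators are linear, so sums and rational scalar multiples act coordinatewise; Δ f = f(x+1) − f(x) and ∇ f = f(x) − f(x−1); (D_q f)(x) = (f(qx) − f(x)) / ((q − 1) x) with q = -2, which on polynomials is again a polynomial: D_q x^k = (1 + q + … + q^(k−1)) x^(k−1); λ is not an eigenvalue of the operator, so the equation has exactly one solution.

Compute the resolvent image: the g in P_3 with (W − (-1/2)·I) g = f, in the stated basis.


the result is g(x) = 4x^3 + 2x^2 - 856x - 436/3

write g with unknown coordinates in the stated basis and equate coefficients in (W − (-1/2)·I) g = f
solving from the highest basis element down gives g = 4x^3 + 2x^2 - 856x - 436/3
check: W g = 432x + 72
so W g − (-1/2)·g = 2x^3 + x^2 + 4x - 2/3 = f ✓


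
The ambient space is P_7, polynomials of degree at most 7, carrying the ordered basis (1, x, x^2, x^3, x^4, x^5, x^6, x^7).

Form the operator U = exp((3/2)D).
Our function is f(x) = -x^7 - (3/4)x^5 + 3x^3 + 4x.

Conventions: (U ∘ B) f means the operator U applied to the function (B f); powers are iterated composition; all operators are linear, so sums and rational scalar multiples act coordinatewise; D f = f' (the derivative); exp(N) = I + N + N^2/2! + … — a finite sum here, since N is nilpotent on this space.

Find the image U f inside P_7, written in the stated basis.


the image equals g(x) = -x^7 - (21/2)x^6 - 48x^5 - (495/4)x^4 - (3057/16)x^3 - (5481/32)x^2 - (2383/32)x - 213/32

order-1 term: -(21/2)x^6 - (45/8)x^4 + (27/2)x^2 + 6
order-2 term: -(189/4)x^5 - (135/8)x^3 + (81/4)x
order-3 term: -(945/8)x^4 - (405/16)x^2 + 81/8
order-4 term: -(2835/16)x^3 - (1215/64)x
order-5 term: -(5103/32)x^2 - 729/128
order-6 term: -(5103/64)x
order-7 term: -2187/128
the series for exp((3/2)D) f terminates at order 7
exp((3/2)D) f = -x^7 - (21/2)x^6 - 48x^5 - (495/4)x^4 - (3057/16)x^3 - (5481/32)x^2 - (2383/32)x - 213/32


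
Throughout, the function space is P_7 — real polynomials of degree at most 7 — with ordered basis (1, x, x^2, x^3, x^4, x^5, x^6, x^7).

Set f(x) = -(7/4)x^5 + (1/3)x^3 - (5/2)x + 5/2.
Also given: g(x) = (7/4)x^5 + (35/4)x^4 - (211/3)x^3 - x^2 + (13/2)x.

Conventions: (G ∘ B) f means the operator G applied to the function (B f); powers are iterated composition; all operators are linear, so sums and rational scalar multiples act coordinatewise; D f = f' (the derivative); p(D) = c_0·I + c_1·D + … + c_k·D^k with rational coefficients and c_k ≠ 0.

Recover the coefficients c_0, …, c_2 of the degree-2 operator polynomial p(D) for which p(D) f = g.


c_0 = -1, c_1 = -1, c_2 = 2

D^0 f = -(7/4)x^5 + (1/3)x^3 - (5/2)x + 5/2
D^1 f = -(35/4)x^4 + x^2 - 5/2
D^2 f = -35x^3 + 2x
matching coefficients of g against c_0 f + c_1 Df + … from the top degree down determines the c_i
solution: c_0 = -1, c_1 = -1, c_2 = 2


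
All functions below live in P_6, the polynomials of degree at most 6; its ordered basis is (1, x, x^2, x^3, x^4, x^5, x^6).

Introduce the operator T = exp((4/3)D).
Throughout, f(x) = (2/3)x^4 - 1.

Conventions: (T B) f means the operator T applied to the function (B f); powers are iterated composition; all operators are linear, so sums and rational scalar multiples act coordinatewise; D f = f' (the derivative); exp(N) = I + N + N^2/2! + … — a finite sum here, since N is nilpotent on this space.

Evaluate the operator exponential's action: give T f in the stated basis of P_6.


the image equals g(x) = (2/3)x^4 + (32/9)x^3 + (64/9)x^2 + (512/81)x + 269/243

order-1 term: (32/9)x^3
order-2 term: (64/9)x^2
order-3 term: (512/81)x
order-4 term: 512/243
the series for exp((4/3)D) f terminates at order 4
exp((4/3)D) f = (2/3)x^4 + (32/9)x^3 + (64/9)x^2 + (512/81)x + 269/243


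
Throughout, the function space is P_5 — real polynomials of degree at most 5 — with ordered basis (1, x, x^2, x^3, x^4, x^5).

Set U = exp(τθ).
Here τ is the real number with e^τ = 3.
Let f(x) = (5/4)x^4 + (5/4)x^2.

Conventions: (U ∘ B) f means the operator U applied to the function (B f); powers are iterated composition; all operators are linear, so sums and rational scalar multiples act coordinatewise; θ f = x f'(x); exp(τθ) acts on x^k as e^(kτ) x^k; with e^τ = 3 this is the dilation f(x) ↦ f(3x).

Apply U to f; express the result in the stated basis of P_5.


the result is g(x) = (405/4)x^4 + (45/4)x^2

exp(τθ) x^k = e^(kτ) x^k; with e^τ = 3 this sends x^k to 3^k x^k
x^2 ↦ 9 x^2
x^4 ↦ 81 x^4
applying this coordinatewise to f: exp(τθ) f = (405/4)x^4 + (45/4)x^2


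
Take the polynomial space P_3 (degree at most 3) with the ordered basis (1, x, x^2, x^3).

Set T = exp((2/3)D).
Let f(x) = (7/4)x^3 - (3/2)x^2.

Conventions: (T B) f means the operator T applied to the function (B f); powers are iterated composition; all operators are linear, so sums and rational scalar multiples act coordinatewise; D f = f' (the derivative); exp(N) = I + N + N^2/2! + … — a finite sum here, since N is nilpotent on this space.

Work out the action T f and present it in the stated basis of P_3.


g(x) = (7/4)x^3 + 2x^2 + (1/3)x - 4/27

order-1 term: (7/2)x^2 - 2x
order-2 term: (7/3)x - 2/3
order-3 term: 14/27
the series for exp((2/3)D) f terminates at order 3
exp((2/3)D) f = (7/4)x^3 + 2x^2 + (1/3)x - 4/27


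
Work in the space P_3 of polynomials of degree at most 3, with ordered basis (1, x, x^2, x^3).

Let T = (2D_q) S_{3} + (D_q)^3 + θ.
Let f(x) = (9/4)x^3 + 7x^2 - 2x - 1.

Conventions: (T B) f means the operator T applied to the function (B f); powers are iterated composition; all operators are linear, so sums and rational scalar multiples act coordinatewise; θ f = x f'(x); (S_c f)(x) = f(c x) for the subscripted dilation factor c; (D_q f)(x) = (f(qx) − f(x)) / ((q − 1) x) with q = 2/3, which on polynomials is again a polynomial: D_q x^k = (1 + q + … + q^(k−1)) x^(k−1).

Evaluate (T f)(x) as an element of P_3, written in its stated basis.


S_{3} f = (243/4)x^3 + 63x^2 - 6x - 1
D_q S_{3} f = (513/4)x^2 + 105x - 6
(2D_q) S_{3} f = (513/2)x^2 + 210x - 12
D_q f = (19/4)x^2 + (35/3)x - 2
D_q D_q f = (95/12)x + 35/3
D_q D_q D_q f = 95/12
θ f = (27/4)x^3 + 14x^2 - 2x
((2D_q) S_{3} + (D_q)^3 + θ) f = (27/4)x^3 + (541/2)x^2 + 208x - 49/12

g(x) = (27/4)x^3 + (541/2)x^2 + 208x - 49/12


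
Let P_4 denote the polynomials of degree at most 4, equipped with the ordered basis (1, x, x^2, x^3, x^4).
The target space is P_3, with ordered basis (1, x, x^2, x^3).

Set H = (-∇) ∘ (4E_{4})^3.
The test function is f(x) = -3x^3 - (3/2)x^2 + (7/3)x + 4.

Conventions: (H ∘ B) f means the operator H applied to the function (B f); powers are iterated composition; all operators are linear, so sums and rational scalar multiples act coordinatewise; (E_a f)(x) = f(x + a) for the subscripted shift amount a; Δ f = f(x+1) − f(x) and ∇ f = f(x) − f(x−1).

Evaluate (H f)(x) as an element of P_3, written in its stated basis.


E_{4} f = -3x^3 - (75/2)x^2 - (461/3)x - 608/3
(4E_{4}) f = -12x^3 - 150x^2 - (1844/3)x - 2432/3
E_{4} (4E_{4}) f = -12x^3 - 294x^2 - (7172/3)x - 19312/3
(4E_{4}) (4E_{4}) f = -48x^3 - 1176x^2 - (28688/3)x - 77248/3
E_{4} (4E_{4}) (4E_{4}) f = -48x^3 - 1752x^2 - (63824/3)x - 85888
(4E_{4}) (4E_{4}) (4E_{4}) f = -192x^3 - 7008x^2 - (255296/3)x - 343552
∇ (4E_{4})^3 f = -576x^2 - 13440x - 234848/3
(-∇) (4E_{4})^3 f = 576x^2 + 13440x + 234848/3

the result is g(x) = 576x^2 + 13440x + 234848/3


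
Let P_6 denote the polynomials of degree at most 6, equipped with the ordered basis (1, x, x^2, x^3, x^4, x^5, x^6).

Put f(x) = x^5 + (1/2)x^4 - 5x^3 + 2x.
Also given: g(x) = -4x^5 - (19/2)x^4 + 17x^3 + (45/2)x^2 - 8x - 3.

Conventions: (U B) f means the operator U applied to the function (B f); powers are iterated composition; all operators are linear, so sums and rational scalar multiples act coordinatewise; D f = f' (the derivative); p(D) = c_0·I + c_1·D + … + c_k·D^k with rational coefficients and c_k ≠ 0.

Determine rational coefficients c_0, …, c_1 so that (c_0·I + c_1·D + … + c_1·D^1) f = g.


c_0 = -4, c_1 = -3/2

D^0 f = x^5 + (1/2)x^4 - 5x^3 + 2x
D^1 f = 5x^4 + 2x^3 - 15x^2 + 2
matching coefficients of g against c_0 f + c_1 Df + … from the top degree down determines the c_i
solution: c_0 = -4, c_1 = -3/2


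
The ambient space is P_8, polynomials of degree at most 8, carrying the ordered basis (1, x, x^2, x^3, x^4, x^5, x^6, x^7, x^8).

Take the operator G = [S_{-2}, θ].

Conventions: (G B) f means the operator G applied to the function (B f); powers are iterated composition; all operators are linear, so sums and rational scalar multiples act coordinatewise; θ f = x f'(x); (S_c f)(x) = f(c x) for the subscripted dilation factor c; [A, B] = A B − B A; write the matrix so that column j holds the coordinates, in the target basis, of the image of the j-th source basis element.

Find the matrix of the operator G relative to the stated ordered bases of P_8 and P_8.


image of 1: 0
image of x: 0
image of x^2: 0
image of x^3: 0
image of x^4: 0
image of x^5: 0
image of x^6: 0
image of x^7: 0
image of x^8: 0
each image's coordinates form column j of the matrix

the matrix is [[0, 0, 0, 0, 0, 0, 0, 0, 0]; [0, 0, 0, 0, 0, 0, 0, 0, 0]; [0, 0, 0, 0, 0, 0, 0, 0, 0]; [0, 0, 0, 0, 0, 0, 0, 0, 0]; [0, 0, 0, 0, 0, 0, 0, 0, 0]; [0, 0, 0, 0, 0, 0, 0, 0, 0]; [0, 0, 0, 0, 0, 0, 0, 0, 0]; [0, 0, 0, 0, 0, 0, 0, 0, 0]; [0, 0, 0, 0, 0, 0, 0, 0, 0]] (rows listed top to bottom)


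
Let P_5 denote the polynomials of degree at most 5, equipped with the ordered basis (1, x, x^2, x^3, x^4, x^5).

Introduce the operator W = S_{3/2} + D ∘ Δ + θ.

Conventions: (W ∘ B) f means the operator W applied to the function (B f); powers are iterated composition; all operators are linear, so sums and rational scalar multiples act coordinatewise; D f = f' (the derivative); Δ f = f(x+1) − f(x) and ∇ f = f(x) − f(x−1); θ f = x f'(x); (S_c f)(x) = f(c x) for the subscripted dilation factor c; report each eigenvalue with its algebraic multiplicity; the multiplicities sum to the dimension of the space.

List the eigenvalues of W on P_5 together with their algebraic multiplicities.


λ = 1 (multiplicity 1), λ = 5/2 (multiplicity 1), λ = 17/4 (multiplicity 1), λ = 51/8 (multiplicity 1), λ = 145/16 (multiplicity 1), λ = 403/32 (multiplicity 1)

image of 1: 1
image of x: (5/2)x
image of x^2: (17/4)x^2 + 2
image of x^3: (51/8)x^3 + 6x + 3
image of x^4: (145/16)x^4 + 12x^2 + 12x + 4
image of x^5: (403/32)x^5 + 20x^3 + 30x^2 + 20x + 5
the matrix is upper triangular; its diagonal is (1, 5/2, 17/4, 51/8, 145/16, 403/32)
for a triangular matrix the eigenvalues are the diagonal entries, with algebraic multiplicity their repetition count


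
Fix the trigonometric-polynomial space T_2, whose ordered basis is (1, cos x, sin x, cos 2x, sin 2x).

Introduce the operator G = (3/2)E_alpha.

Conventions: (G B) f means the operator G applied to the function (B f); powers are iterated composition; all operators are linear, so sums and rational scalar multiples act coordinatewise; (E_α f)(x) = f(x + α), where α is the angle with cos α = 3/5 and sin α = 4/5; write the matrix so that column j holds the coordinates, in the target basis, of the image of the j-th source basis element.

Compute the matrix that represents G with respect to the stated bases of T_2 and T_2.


the matrix is [[3/2, 0, 0, 0, 0]; [0, 9/10, 6/5, 0, 0]; [0, -6/5, 9/10, 0, 0]; [0, 0, 0, -21/50, 36/25]; [0, 0, 0, -36/25, -21/50]] (rows listed top to bottom)

image of 1: 3/2
image of cos x: (9/10)cos x - (6/5)sin x
image of sin x: (6/5)cos x + (9/10)sin x
image of cos 2x: -(21/50)cos 2x - (36/25)sin 2x
image of sin 2x: (36/25)cos 2x - (21/50)sin 2x
each image's coordinates form column j of the matrix


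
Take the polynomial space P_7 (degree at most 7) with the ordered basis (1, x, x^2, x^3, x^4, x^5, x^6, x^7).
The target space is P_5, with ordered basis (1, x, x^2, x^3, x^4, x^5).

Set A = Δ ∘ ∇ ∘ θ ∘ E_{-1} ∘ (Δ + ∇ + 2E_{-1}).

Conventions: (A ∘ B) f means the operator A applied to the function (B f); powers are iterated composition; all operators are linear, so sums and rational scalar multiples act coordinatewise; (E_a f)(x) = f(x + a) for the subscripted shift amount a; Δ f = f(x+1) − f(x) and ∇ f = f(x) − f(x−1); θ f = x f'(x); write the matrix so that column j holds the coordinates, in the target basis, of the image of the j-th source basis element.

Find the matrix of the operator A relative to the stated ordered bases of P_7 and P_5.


image of 1: 0
image of x: 0
image of x^2: 8
image of x^3: 36x - 24
image of x^4: 96x^2 - 144x + 112
image of x^5: 200x^3 - 480x^2 + 820x - 400
image of x^6: 360x^4 - 1200x^3 + 3240x^2 - 3480x + 1464
image of x^7: 588x^5 - 2520x^4 + 9380x^3 - 15960x^2 + 14476x - 5096
each image's coordinates form column j of the matrix

the matrix is [[0, 0, 8, -24, 112, -400, 1464, -5096]; [0, 0, 0, 36, -144, 820, -3480, 14476]; [0, 0, 0, 0, 96, -480, 3240, -15960]; [0, 0, 0, 0, 0, 200, -1200, 9380]; [0, 0, 0, 0, 0, 0, 360, -2520]; [0, 0, 0, 0, 0, 0, 0, 588]] (rows listed top to bottom)


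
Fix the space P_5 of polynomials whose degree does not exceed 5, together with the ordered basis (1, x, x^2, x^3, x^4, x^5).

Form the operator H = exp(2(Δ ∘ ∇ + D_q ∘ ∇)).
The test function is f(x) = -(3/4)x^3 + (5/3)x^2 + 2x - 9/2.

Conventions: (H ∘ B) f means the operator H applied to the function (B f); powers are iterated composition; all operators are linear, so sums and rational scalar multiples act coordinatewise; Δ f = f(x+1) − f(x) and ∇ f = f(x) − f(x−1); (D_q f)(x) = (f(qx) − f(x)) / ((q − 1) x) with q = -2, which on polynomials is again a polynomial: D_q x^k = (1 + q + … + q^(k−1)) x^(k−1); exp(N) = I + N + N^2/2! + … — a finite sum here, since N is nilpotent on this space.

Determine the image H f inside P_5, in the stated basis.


the result is g(x) = -(3/4)x^3 + (5/3)x^2 - (5/2)x + 40/3

order-1 term: -(9/2)x + 107/6
the series for exp(2(Δ ∘ ∇ + D_q ∘ ∇)) f terminates at order 1
exp(2(Δ ∘ ∇ + D_q ∘ ∇)) f = -(3/4)x^3 + (5/3)x^2 - (5/2)x + 40/3


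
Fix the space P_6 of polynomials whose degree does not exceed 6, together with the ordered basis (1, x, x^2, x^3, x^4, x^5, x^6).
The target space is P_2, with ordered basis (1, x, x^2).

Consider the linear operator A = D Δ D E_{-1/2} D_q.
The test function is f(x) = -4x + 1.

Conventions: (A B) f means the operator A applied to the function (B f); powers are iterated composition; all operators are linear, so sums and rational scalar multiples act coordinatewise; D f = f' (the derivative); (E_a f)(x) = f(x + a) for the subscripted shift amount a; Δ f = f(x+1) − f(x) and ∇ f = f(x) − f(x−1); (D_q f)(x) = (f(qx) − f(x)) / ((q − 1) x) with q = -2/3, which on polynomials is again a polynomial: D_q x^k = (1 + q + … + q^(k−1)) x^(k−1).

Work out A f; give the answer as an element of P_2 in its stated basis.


D_q f = -4
E_{-1/2} D_q f = -4
D E_{-1/2} D_q f = 0
Δ (D E_{-1/2} D_q) f = 0
D Δ (D E_{-1/2} D_q) f = 0

g(x) = 0


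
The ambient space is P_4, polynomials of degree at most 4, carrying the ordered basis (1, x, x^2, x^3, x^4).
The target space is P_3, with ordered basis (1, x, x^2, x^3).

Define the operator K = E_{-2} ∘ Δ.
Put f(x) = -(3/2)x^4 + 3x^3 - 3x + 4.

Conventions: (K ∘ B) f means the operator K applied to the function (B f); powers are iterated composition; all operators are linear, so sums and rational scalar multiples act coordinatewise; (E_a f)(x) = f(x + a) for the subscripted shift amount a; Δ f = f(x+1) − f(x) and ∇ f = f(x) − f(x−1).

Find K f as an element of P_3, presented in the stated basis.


the image equals g(x) = -6x^3 + 36x^2 - 69x + 81/2

Δ f = -6x^3 + 3x - 3/2
E_{-2} Δ f = -6x^3 + 36x^2 - 69x + 81/2


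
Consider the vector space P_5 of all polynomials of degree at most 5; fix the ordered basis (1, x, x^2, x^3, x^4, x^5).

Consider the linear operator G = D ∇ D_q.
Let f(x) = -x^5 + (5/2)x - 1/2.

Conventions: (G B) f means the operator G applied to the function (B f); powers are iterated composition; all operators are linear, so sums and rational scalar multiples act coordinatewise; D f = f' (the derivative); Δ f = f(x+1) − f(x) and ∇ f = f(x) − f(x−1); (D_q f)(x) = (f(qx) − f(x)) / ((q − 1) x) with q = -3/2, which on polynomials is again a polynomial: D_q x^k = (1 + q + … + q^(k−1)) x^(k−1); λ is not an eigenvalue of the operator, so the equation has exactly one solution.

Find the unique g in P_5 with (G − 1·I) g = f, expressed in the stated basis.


write g with unknown coordinates in the stated basis and equate coefficients in (G − 1·I) g = f
solving from the highest basis element down gives g = x^5 + (165/4)x^2 - (175/4)x + 57/4
check: G g = (165/4)x^2 - (165/4)x + 55/4
so G g − 1·g = -x^5 + (5/2)x - 1/2 = f ✓

the result is g(x) = x^5 + (165/4)x^2 - (175/4)x + 57/4


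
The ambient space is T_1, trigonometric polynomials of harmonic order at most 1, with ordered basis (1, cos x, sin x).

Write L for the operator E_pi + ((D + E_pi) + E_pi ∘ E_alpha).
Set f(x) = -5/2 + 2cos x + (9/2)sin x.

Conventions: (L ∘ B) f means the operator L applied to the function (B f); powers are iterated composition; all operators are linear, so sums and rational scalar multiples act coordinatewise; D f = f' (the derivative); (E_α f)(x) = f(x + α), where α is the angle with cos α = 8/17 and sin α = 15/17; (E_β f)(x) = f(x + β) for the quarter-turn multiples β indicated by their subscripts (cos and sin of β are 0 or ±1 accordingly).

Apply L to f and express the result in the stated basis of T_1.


g(x) = -15/2 - (75/17)cos x - (193/17)sin x

E_pi f = -5/2 - 2cos x - (9/2)sin x
D f = (9/2)cos x - 2sin x
E_pi f = -5/2 - 2cos x - (9/2)sin x
(D + E_pi) f = -5/2 + (5/2)cos x - (13/2)sin x
E_alpha f = -5/2 + (167/34)cos x + (6/17)sin x
E_pi E_alpha f = -5/2 - (167/34)cos x - (6/17)sin x
((D + E_pi) + E_pi ∘ E_alpha) f = -5 - (41/17)cos x - (233/34)sin x
(E_pi + ((D + E_pi) + E_pi ∘ E_alpha)) f = -15/2 - (75/17)cos x - (193/17)sin x


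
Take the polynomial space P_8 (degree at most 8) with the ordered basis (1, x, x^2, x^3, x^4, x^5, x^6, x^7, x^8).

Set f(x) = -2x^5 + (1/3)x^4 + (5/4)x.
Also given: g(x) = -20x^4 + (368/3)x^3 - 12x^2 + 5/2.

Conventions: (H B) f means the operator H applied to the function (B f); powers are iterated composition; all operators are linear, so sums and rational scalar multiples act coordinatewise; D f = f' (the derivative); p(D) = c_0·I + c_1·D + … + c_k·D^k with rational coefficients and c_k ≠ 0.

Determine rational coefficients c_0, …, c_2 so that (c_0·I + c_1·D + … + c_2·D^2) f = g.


p(D) = 2·D − 3·D^2, i.e. c_0 = 0, c_1 = 2, c_2 = -3

D^0 f = -2x^5 + (1/3)x^4 + (5/4)x
D^1 f = -10x^4 + (4/3)x^3 + 5/4
D^2 f = -40x^3 + 4x^2
matching coefficients of g against c_0 f + c_1 Df + … from the top degree down determines the c_i
solution: c_0 = 0, c_1 = 2, c_2 = -3


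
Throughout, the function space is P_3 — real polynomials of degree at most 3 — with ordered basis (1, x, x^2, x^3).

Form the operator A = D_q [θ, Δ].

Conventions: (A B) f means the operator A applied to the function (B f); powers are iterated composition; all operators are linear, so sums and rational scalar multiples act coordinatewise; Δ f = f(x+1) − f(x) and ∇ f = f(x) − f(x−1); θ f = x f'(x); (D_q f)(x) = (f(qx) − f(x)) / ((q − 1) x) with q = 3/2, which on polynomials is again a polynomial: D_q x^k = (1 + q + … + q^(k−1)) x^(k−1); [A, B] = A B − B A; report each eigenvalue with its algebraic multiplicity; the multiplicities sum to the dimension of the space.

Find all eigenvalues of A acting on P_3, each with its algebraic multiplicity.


image of 1: 0
image of x: 0
image of x^2: -2
image of x^3: -(15/2)x - 6
the matrix is upper triangular; its diagonal is (0, 0, 0, 0)
for a triangular matrix the eigenvalues are the diagonal entries, with algebraic multiplicity their repetition count

λ = 0 (multiplicity 4)


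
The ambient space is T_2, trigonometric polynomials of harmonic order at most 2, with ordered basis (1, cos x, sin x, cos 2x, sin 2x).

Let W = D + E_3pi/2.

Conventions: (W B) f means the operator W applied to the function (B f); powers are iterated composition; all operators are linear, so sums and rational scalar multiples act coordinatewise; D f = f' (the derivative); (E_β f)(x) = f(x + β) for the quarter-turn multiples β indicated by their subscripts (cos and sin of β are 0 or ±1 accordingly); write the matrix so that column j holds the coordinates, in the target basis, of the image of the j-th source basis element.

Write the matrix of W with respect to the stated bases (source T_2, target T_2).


image of 1: 1
image of cos x: 0
image of sin x: 0
image of cos 2x: -cos 2x - 2sin 2x
image of sin 2x: 2cos 2x - sin 2x
each image's coordinates form column j of the matrix

the matrix is [[1, 0, 0, 0, 0]; [0, 0, 0, 0, 0]; [0, 0, 0, 0, 0]; [0, 0, 0, -1, 2]; [0, 0, 0, -2, -1]] (rows listed top to bottom)


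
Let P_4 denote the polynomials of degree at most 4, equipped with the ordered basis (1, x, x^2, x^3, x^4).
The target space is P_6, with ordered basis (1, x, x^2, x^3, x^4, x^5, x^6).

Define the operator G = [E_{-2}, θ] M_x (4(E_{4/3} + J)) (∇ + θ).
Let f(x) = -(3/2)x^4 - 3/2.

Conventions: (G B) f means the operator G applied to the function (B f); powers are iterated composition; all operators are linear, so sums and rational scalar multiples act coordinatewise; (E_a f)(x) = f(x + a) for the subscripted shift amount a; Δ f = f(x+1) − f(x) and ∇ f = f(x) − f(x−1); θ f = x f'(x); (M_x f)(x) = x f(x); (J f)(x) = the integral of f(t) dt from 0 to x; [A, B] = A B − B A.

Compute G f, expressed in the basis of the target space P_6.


the image equals g(x) = (288/5)x^5 - 276x^4 + 1024x^3 - 2160x^2 + (15176/9)x - 21892/135

∇ f = -6x^3 + 9x^2 - 6x + 3/2
θ f = -6x^4
(∇ + θ) f = -6x^4 - 6x^3 + 9x^2 - 6x + 3/2
E_{4/3} (∇ + θ) f = -6x^4 - 38x^3 - 79x^2 - (638/9)x - 1279/54
J (∇ + θ) f = -(6/5)x^5 - (3/2)x^4 + 3x^3 - 3x^2 + (3/2)x
(E_{4/3} + J) (∇ + θ) f = -(6/5)x^5 - (15/2)x^4 - 35x^3 - 82x^2 - (1249/18)x - 1279/54
(4(E_{4/3} + J)) (∇ + θ) f = -(24/5)x^5 - 30x^4 - 140x^3 - 328x^2 - (2498/9)x - 2558/27
M_x (4(E_{4/3} + J)) (∇ + θ) f = -(24/5)x^6 - 30x^5 - 140x^4 - 328x^3 - (2498/9)x^2 - (2558/27)x
θ M_x (4(E_{4/3} + J)) (∇ + θ) f = -(144/5)x^6 - 150x^5 - 560x^4 - 984x^3 - (4996/9)x^2 - (2558/27)x
E_{-2} θ M_x (4(E_{4/3} + J)) (∇ + θ) f = -(144/5)x^6 + (978/5)x^5 - 788x^4 + 2104x^3 - (27028/9)x^2 + (238586/135)x - 21892/135
E_{-2} M_x (4(E_{4/3} + J)) (∇ + θ) f = -(24/5)x^6 + (138/5)x^5 - 128x^4 + 360x^3 - (3794/9)x^2 + (10946/135)x + 15668/135
θ E_{-2} M_x (4(E_{4/3} + J)) (∇ + θ) f = -(144/5)x^6 + 138x^5 - 512x^4 + 1080x^3 - (7588/9)x^2 + (10946/135)x
[E_{-2}, θ] M_x (4(E_{4/3} + J)) (∇ + θ) f = (288/5)x^5 - 276x^4 + 1024x^3 - 2160x^2 + (15176/9)x - 21892/135


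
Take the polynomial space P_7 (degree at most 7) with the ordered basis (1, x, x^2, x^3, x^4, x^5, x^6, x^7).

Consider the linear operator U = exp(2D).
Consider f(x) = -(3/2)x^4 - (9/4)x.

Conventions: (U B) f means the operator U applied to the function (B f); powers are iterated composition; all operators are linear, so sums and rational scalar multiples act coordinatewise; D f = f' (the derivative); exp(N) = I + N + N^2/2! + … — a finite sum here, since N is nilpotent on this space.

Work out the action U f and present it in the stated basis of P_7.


order-1 term: -12x^3 - 9/2
order-2 term: -36x^2
order-3 term: -48x
order-4 term: -24
the series for exp(2D) f terminates at order 4
exp(2D) f = -(3/2)x^4 - 12x^3 - 36x^2 - (201/4)x - 57/2

g(x) = -(3/2)x^4 - 12x^3 - 36x^2 - (201/4)x - 57/2


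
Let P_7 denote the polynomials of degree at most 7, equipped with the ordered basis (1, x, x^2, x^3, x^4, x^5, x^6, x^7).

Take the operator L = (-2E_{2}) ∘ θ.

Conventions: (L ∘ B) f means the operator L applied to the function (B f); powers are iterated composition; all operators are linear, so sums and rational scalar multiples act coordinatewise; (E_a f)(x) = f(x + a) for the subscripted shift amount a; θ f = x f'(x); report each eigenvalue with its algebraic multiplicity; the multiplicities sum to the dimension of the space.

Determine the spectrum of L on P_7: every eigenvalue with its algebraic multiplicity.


λ = -14 (multiplicity 1), λ = -12 (multiplicity 1), λ = -10 (multiplicity 1), λ = -8 (multiplicity 1), λ = -6 (multiplicity 1), λ = -4 (multiplicity 1), λ = -2 (multiplicity 1), λ = 0 (multiplicity 1)

image of 1: 0
image of x: -2x - 4
image of x^2: -4x^2 - 16x - 16
image of x^3: -6x^3 - 36x^2 - 72x - 48
image of x^4: -8x^4 - 64x^3 - 192x^2 - 256x - 128
image of x^5: -10x^5 - 100x^4 - 400x^3 - 800x^2 - 800x - 320
image of x^6: -12x^6 - 144x^5 - 720x^4 - 1920x^3 - 2880x^2 - 2304x - 768
image of x^7: -14x^7 - 196x^6 - 1176x^5 - 3920x^4 - 7840x^3 - 9408x^2 - 6272x - 1792
the matrix is upper triangular; its diagonal is (0, -2, -4, -6, -8, -10, -12, -14)
for a triangular matrix the eigenvalues are the diagonal entries, with algebraic multiplicity their repetition count


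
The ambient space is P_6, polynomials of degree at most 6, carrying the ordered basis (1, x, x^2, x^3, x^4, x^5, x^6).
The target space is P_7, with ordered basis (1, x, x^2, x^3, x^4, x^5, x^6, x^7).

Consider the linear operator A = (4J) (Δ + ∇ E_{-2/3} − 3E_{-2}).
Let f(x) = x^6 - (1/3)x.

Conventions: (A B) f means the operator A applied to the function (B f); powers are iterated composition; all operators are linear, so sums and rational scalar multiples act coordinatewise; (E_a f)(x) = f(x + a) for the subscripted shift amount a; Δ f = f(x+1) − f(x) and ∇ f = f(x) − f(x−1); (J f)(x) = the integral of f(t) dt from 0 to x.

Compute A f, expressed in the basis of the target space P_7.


g(x) = -(12/7)x^7 + 32x^6 - 160x^5 + (1760/3)x^4 - (29440/27)x^3 + (35606/27)x^2 - (69664/81)x

Δ f = 6x^5 + 15x^4 + 20x^3 + 15x^2 + 6x + 2/3
E_{-2/3} f = x^6 - 4x^5 + (20/3)x^4 - (160/27)x^3 + (80/27)x^2 - (91/81)x + 226/729
∇ E_{-2/3} f = 6x^5 - 35x^4 + (260/3)x^3 - (1015/9)x^2 + (2062/27)x - 1756/81
E_{-2} f = x^6 - 12x^5 + 60x^4 - 160x^3 + 240x^2 - (577/3)x + 194/3
(-3E_{-2}) f = -3x^6 + 36x^5 - 180x^4 + 480x^3 - 720x^2 + 577x - 194
(Δ + ∇ E_{-2/3} − 3E_{-2}) f = -3x^6 + 48x^5 - 200x^4 + (1760/3)x^3 - (7360/9)x^2 + (17803/27)x - 17416/81
J (Δ + ∇ E_{-2/3} − 3E_{-2}) f = -(3/7)x^7 + 8x^6 - 40x^5 + (440/3)x^4 - (7360/27)x^3 + (17803/54)x^2 - (17416/81)x
(4J) (Δ + ∇ E_{-2/3} − 3E_{-2}) f = -(12/7)x^7 + 32x^6 - 160x^5 + (1760/3)x^4 - (29440/27)x^3 + (35606/27)x^2 - (69664/81)x


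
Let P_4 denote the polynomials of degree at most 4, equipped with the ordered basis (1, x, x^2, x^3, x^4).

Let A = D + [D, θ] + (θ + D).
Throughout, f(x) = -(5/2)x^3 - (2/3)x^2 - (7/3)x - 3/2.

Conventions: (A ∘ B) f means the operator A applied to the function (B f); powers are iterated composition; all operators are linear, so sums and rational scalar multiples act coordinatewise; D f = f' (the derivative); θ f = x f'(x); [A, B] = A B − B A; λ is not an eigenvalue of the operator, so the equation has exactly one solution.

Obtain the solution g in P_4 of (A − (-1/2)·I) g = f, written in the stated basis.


write g with unknown coordinates in the stated basis and equate coefficients in (A − (-1/2)·I) g = f
solving from the highest basis element down gives g = -(5/7)x^3 + (242/105)x^2 - (3394/315)x + 6473/105
check: A g = -(15/7)x^3 - (191/105)x^2 + (962/315)x - 3394/105
so A g − (-1/2)·g = -(5/2)x^3 - (2/3)x^2 - (7/3)x - 3/2 = f ✓

g(x) = -(5/7)x^3 + (242/105)x^2 - (3394/315)x + 6473/105
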